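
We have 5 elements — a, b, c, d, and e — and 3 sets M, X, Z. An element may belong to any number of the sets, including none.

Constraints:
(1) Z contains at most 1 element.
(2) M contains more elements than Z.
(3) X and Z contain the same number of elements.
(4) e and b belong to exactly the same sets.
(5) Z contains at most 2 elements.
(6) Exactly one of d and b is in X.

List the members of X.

X = {d}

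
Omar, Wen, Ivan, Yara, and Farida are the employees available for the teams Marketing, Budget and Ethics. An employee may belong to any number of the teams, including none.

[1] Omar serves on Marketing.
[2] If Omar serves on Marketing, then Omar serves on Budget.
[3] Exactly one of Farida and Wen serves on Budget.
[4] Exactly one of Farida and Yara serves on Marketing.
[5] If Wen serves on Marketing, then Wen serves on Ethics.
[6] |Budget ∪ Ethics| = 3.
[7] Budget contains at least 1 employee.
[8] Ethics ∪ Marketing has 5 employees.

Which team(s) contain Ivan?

From (1): Omar ∈ Marketing.
(2): Omar ∈ Budget.
Suppose Ivan ∉ Marketing: no assignment then satisfies all the clues, so Ivan ∈ Marketing.

Ivan: Marketing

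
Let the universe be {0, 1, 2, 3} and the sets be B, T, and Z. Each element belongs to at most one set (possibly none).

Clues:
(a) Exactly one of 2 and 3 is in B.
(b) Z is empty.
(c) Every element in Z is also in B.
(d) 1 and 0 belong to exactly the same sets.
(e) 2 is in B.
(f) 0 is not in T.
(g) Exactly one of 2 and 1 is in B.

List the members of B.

From (e): 2 ∈ B.
From (f): 0 ∉ T.
(a) (exactly one): 3 ∉ B.
(b): Z already has 0, so the rest are out.
(d): 1 matches 0: 1 ∉ T.
(g) (exactly one): 1 ∉ B.
(d): 0 matches 1: 0 ∉ B.

B = {2}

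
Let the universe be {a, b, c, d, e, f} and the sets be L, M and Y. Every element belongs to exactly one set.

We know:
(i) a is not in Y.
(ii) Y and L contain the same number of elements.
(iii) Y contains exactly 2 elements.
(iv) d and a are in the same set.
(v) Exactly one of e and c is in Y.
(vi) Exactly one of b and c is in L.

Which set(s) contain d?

d: M

From (i): a ∉ Y.
(iv): d matches a: d ∉ Y.
Suppose d ∈ L: no assignment then satisfies all the clues, so d ∉ L.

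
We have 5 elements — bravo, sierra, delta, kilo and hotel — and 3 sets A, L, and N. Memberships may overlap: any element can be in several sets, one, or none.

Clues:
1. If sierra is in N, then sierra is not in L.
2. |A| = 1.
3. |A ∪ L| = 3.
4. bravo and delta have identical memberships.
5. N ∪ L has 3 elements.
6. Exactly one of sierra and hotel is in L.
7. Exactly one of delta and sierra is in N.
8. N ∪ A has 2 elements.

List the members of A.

A = {sierra}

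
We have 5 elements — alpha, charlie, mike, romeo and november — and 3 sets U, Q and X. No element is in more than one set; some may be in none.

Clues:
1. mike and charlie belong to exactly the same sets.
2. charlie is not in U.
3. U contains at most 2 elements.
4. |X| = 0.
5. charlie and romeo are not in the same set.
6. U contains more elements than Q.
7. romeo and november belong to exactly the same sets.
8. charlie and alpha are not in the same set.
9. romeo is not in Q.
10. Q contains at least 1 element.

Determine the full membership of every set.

U = {november, romeo}; Q = {alpha}; X = {}

From (2): charlie ∉ U.
From (9): romeo ∉ Q.
(1): mike matches charlie: mike ∉ U.
(4): X already has 0, so the rest are out.
(7): november matches romeo: november ∉ Q.
Suppose alpha ∈ U: no assignment then satisfies all the clues, so alpha ∉ U.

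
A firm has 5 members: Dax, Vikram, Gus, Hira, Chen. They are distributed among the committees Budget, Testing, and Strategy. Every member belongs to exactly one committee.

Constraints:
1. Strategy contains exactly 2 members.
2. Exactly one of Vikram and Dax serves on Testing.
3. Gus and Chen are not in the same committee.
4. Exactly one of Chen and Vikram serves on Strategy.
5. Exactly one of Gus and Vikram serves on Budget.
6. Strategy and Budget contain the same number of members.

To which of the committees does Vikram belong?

Vikram: Testing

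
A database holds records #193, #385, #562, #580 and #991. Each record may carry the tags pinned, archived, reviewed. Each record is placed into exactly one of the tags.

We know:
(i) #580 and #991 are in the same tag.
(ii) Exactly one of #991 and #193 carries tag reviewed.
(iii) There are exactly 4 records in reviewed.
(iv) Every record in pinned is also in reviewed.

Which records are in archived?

archived = {#193}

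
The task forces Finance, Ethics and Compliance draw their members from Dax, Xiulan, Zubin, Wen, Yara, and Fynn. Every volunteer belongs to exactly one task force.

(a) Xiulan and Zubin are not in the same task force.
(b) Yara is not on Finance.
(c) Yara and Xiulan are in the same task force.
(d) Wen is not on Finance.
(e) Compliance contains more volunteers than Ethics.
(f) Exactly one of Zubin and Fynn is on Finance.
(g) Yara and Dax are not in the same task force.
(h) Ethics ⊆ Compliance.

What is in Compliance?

From (b): Yara ∉ Finance.
From (d): Wen ∉ Finance.
(c): Xiulan matches Yara: Xiulan ∉ Finance.
Suppose Dax ∈ Compliance: no assignment then satisfies all the clues, so Dax ∉ Compliance.

Compliance = {Fynn, Wen, Xiulan, Yara}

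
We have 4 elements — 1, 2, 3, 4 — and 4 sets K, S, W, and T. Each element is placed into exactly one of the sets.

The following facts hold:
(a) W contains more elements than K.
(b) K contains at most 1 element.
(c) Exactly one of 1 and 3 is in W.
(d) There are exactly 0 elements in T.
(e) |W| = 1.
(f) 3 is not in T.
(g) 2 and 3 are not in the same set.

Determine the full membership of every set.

K = {}; S = {1, 2, 4}; W = {3}; T = {}

From (f): 3 ∉ T.
(d): T already has 0, so the rest are out.
Suppose 1 ∈ K: no assignment then satisfies all the clues, so 1 ∉ K.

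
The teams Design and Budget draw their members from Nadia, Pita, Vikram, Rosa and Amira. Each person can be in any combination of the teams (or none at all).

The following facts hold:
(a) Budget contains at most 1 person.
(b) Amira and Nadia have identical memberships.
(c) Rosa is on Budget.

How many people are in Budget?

1

From (c): Rosa ∈ Budget.
(a): Budget already has 1, so the rest are out.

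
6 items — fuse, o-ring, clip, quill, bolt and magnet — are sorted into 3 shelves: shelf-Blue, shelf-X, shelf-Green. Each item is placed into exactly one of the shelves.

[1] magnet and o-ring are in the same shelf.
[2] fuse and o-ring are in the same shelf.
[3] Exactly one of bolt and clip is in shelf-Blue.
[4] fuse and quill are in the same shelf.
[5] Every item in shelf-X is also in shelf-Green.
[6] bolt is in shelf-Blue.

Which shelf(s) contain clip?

clip: shelf-Green

From (6): bolt ∈ shelf-Blue.
(3) (exactly one): clip ∉ shelf-Blue.
Suppose clip ∈ shelf-X: no assignment then satisfies all the clues, so clip ∉ shelf-X.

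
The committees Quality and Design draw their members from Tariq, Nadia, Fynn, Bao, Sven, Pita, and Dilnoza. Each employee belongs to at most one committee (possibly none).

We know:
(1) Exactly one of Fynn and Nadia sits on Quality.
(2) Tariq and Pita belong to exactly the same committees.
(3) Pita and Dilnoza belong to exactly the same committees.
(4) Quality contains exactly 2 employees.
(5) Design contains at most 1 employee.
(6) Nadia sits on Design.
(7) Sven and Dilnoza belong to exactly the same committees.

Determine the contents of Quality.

Quality = {Bao, Fynn}

From (6): Nadia ∈ Design.
(1) (exactly one): Fynn ∈ Quality.
(5): Design already has 1, so the rest are out.
Suppose Tariq ∈ Quality: no assignment then satisfies all the clues, so Tariq ∉ Quality.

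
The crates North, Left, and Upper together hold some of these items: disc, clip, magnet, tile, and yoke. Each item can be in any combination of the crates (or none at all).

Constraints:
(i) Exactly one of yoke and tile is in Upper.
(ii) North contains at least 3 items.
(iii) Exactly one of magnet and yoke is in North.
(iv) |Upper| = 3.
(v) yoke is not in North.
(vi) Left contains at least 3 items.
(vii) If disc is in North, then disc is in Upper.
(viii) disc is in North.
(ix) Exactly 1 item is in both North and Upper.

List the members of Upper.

Upper = {clip, disc, yoke}

From (v): yoke ∉ North.
From (viii): disc ∈ North.
(iii) (exactly one): magnet ∈ North.
(vii): disc ∈ Upper.
Suppose clip ∉ Upper: no assignment then satisfies all the clues, so clip ∈ Upper.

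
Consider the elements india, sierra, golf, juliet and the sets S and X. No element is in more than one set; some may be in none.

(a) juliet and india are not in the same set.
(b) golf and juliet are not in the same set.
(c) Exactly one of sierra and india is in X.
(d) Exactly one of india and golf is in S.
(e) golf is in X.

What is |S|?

1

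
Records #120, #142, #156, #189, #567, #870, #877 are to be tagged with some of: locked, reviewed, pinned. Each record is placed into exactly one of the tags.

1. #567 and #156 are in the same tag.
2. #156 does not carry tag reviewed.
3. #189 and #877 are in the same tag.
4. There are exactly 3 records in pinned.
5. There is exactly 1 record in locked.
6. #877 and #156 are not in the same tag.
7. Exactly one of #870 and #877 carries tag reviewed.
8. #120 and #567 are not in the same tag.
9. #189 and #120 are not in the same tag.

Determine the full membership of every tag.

locked = {#120}; reviewed = {#142, #189, #877}; pinned = {#156, #567, #870}

From (2): #156 ∉ reviewed.
(1): #567 matches #156: #567 ∉ reviewed.
Suppose #120 ∉ locked: no assignment then satisfies all the clues, so #120 ∈ locked.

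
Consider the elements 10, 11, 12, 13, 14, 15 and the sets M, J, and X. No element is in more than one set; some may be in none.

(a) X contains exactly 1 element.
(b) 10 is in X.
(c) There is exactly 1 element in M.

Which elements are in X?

From (b): 10 ∈ X.
(a): X already has 1, so the rest are out.

X = {10}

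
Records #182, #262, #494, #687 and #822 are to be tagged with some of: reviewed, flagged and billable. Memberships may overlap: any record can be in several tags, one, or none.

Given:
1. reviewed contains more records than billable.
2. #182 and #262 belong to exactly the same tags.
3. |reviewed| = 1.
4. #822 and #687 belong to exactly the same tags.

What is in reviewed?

reviewed = {#494}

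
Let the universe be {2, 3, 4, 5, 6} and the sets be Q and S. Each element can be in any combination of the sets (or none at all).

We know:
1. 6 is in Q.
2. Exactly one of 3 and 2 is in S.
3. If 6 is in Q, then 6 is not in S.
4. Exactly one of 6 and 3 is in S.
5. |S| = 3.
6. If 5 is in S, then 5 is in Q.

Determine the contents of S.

S = {3, 4, 5}

From (1): 6 ∈ Q.
(3): 6 ∉ S.
(4) (exactly one): 3 ∈ S.
(2) (exactly one): 2 ∉ S.
(5): only 3 candidates remain for S, so all are in.
(6): 5 ∈ Q.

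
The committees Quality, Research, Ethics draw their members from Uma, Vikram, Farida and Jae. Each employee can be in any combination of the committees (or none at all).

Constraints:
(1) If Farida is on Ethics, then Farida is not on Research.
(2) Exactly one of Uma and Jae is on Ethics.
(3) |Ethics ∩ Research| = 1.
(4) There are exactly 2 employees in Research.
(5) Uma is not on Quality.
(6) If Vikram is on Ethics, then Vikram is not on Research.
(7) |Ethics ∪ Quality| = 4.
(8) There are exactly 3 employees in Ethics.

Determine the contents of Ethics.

From (5): Uma ∉ Quality.
Suppose Uma ∉ Ethics: no assignment then satisfies all the clues, so Uma ∈ Ethics.

Ethics = {Farida, Uma, Vikram}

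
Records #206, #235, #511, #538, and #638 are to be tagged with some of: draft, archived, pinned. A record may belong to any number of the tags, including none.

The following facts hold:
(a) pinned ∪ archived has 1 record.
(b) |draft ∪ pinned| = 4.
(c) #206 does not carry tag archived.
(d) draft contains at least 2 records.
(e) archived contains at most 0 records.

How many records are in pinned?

1

From (c): #206 ∉ archived.
(e): archived already has 0, so the rest are out.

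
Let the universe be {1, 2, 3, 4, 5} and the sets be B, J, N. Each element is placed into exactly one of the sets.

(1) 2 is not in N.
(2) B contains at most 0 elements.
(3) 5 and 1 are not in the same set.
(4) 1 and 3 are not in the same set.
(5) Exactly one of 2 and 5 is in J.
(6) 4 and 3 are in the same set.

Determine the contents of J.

J = {1, 2}

From (1): 2 ∉ N.
(2): B already has 0, so the rest are out.
Only one set left: 2 ∈ J.
(5) (exactly one): 5 ∉ J.
Only one set left: 5 ∈ N.
(3): 1 ∉ N.
Only one set left: 1 ∈ J.
(4): 3 ∉ J.
(6): 4 matches 3: 4 ∉ J.
Only one set left: 3 ∈ N.
Only one set left: 4 ∈ N.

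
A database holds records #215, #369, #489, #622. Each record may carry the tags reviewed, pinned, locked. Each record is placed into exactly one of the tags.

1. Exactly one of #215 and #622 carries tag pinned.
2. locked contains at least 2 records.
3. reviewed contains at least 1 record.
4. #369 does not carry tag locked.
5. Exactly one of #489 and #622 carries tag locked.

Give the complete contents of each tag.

reviewed = {#369}; pinned = {#622}; locked = {#215, #489}

From (4): #369 ∉ locked.
Suppose #215 ∈ reviewed: no assignment then satisfies all the clues, so #215 ∉ reviewed.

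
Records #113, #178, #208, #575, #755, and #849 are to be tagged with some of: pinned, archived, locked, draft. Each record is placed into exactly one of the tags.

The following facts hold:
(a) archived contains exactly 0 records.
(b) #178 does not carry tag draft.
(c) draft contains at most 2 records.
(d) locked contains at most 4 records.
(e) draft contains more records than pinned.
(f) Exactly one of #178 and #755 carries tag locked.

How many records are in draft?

2

From (b): #178 ∉ draft.
(a): archived already has 0, so the rest are out.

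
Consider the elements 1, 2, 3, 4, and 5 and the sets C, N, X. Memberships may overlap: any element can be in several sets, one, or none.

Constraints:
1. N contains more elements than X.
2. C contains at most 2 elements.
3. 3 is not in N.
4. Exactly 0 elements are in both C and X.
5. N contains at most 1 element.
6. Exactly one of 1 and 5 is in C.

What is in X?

X = {}

From (3): 3 ∉ N.
Suppose 1 ∈ X: no assignment then satisfies all the clues, so 1 ∉ X.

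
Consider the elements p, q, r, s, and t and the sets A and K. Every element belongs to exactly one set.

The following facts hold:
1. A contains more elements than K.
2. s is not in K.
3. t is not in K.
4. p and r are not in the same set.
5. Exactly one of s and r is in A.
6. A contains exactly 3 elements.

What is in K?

From (2): s ∉ K.
From (3): t ∉ K.
Only one set left: s ∈ A.
Only one set left: t ∈ A.
(5) (exactly one): r ∉ A.
Only one set left: r ∈ K.
(4): p ∉ K.
Only one set left: p ∈ A.
(6): A already has 3, so the rest are out.
Only one set left: q ∈ K.

K = {q, r}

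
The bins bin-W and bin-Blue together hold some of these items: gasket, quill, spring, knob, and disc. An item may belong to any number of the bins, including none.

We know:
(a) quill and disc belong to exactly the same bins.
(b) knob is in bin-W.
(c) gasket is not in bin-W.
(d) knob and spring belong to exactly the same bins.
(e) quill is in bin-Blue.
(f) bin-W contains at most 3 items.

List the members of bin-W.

From (b): knob ∈ bin-W.
From (c): gasket ∉ bin-W.
From (e): quill ∈ bin-Blue.
(a): disc matches quill: disc ∈ bin-Blue.
(d): spring matches knob: spring ∈ bin-W.
Suppose quill ∈ bin-W: no assignment then satisfies all the clues, so quill ∉ bin-W.

bin-W = {knob, spring}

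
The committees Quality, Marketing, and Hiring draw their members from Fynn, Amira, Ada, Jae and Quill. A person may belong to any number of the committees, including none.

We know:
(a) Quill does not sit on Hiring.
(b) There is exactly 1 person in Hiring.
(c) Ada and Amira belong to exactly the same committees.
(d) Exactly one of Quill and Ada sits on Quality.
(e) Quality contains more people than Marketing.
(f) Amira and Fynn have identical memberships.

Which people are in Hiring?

Hiring = {Jae}

From (a): Quill ∉ Hiring.
Suppose Fynn ∈ Hiring: no assignment then satisfies all the clues, so Fynn ∉ Hiring.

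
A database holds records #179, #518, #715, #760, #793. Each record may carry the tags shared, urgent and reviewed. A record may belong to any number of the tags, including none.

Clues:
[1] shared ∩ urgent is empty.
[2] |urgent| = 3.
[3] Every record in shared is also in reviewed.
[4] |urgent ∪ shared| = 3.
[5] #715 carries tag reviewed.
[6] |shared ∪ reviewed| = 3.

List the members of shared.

shared = {}

From (5): #715 ∈ reviewed.
Suppose #179 ∈ shared: no assignment then satisfies all the clues, so #179 ∉ shared.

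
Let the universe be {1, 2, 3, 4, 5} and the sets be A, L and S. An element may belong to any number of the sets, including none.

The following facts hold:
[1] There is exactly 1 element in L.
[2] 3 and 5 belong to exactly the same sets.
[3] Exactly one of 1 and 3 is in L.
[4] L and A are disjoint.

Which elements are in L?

L = {1}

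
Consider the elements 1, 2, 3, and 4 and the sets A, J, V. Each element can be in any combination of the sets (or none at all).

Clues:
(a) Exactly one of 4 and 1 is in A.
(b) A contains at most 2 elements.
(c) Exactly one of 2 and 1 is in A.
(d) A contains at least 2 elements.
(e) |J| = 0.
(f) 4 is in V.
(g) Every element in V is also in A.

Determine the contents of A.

A = {2, 4}

From (f): 4 ∈ V.
(e): J already has 0, so the rest are out.
(g) with 4 ∈ V: 4 ∈ A.
(a) (exactly one): 1 ∉ A.
(c) (exactly one): 2 ∈ A.
(g) contrapositive: 1 ∉ V.
(b): A already has 2, so the rest are out.
(g) contrapositive: 3 ∉ V.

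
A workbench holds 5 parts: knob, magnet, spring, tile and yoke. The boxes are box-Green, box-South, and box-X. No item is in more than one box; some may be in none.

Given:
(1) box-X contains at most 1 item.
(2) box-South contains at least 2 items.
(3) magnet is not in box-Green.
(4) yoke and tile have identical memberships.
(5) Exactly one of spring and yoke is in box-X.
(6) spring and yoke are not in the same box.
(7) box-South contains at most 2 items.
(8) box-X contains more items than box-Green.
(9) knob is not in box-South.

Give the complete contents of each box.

box-Green = {}; box-South = {tile, yoke}; box-X = {spring}

From (3): magnet ∉ box-Green.
From (9): knob ∉ box-South.
Suppose knob ∈ box-Green: no assignment then satisfies all the clues, so knob ∉ box-Green.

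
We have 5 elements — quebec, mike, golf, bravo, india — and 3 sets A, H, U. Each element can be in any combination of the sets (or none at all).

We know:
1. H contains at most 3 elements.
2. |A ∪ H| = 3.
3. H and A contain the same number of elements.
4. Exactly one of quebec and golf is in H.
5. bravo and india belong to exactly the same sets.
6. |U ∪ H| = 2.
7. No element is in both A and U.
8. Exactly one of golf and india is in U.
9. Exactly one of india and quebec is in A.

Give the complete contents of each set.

A = {mike, quebec}; H = {golf, mike}; U = {golf}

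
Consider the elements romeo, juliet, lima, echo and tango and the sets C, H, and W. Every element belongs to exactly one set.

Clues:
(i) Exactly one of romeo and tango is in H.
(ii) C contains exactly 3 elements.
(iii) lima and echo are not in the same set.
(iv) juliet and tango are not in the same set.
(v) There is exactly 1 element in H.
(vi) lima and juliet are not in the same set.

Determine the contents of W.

W = {lima}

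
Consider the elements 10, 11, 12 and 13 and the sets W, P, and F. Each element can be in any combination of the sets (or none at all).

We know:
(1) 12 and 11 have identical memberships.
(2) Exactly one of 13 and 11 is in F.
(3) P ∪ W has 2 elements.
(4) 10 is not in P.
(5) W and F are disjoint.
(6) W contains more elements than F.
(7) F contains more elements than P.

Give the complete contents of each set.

W = {11, 12}; P = {}; F = {13}

From (4): 10 ∉ P.
Suppose 10 ∈ W: no assignment then satisfies all the clues, so 10 ∉ W.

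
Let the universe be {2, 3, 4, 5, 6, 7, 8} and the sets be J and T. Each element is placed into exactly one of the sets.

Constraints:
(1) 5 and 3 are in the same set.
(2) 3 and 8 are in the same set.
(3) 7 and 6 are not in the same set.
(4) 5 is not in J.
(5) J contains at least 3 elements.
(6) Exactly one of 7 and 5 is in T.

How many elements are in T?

4

From (4): 5 ∉ J.
(1): 3 matches 5: 3 ∉ J.
(2): 8 matches 3: 8 ∉ J.
Only one set left: 3 ∈ T.
Only one set left: 5 ∈ T.
Only one set left: 8 ∈ T.
(6) (exactly one): 7 ∉ T.
Only one set left: 7 ∈ J.
(3): 6 ∉ J.
(5): only 3 candidates remain for J, so all are in.
Only one set left: 6 ∈ T.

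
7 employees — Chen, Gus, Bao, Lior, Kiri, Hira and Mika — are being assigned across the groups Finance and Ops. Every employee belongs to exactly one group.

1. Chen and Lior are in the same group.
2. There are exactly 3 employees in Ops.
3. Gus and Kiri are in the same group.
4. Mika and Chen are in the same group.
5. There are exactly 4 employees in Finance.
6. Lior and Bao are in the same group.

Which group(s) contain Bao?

Bao: Finance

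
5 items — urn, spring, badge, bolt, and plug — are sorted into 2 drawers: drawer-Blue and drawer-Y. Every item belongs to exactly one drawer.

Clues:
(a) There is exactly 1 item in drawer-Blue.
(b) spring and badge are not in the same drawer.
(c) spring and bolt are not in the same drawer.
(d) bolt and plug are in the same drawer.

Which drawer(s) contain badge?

badge: drawer-Y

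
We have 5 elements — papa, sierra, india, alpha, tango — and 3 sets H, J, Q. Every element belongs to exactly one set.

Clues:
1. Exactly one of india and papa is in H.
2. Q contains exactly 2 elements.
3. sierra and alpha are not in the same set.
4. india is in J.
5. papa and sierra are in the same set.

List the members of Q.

From (4): india ∈ J.
(1) (exactly one): papa ∈ H.
(5): sierra matches papa: sierra ∈ H.
(2): only 2 candidates remain for Q, so all are in.

Q = {alpha, tango}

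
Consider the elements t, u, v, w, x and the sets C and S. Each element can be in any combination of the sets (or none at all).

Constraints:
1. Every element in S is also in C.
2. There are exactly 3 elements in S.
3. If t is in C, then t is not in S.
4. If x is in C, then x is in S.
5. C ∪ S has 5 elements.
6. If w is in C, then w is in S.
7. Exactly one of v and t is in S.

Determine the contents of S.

S = {v, w, x}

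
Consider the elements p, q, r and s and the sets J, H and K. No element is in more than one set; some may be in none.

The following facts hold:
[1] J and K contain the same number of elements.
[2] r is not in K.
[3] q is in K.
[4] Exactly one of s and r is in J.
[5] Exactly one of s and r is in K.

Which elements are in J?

From (2): r ∉ K.
From (3): q ∈ K.
(5) (exactly one): s ∈ K.
(4) (exactly one): r ∈ J.
Suppose p ∉ J: no assignment then satisfies all the clues, so p ∈ J.

J = {p, r}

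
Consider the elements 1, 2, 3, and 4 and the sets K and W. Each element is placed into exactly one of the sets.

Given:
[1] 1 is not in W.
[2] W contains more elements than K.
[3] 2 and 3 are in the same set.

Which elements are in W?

W = {2, 3, 4}

From (1): 1 ∉ W.
Only one set left: 1 ∈ K.
Suppose 2 ∉ W: no assignment then satisfies all the clues, so 2 ∈ W.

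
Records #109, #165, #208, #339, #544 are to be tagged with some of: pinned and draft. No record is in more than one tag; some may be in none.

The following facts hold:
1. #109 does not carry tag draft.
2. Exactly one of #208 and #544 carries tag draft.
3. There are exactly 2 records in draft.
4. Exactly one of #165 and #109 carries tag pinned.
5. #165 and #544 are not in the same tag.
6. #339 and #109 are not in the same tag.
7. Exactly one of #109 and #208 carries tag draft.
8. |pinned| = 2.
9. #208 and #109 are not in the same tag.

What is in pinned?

pinned = {#109, #544}

From (1): #109 ∉ draft.
(7) (exactly one): #208 ∈ draft.
(2) (exactly one): #544 ∉ draft.
Suppose #109 ∉ pinned: no assignment then satisfies all the clues, so #109 ∈ pinned.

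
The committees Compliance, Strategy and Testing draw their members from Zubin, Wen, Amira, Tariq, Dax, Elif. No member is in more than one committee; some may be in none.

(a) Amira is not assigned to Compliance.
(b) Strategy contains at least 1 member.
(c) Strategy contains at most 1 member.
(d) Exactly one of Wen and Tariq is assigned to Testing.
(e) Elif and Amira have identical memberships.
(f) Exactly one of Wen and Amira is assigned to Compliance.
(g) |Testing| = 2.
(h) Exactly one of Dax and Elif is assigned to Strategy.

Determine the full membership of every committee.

Compliance = {Wen}; Strategy = {Dax}; Testing = {Tariq, Zubin}

From (a): Amira ∉ Compliance.
(e): Elif matches Amira: Elif ∉ Compliance.
(f) (exactly one): Wen ∈ Compliance.
(d) (exactly one): Tariq ∈ Testing.
Suppose Zubin ∈ Compliance: no assignment then satisfies all the clues, so Zubin ∉ Compliance.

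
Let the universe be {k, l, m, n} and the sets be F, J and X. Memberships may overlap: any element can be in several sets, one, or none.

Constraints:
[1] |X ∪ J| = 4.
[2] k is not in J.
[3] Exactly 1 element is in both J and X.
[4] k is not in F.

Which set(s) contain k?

From (2): k ∉ J.
From (4): k ∉ F.
Suppose k ∉ X: no assignment then satisfies all the clues, so k ∈ X.

k: X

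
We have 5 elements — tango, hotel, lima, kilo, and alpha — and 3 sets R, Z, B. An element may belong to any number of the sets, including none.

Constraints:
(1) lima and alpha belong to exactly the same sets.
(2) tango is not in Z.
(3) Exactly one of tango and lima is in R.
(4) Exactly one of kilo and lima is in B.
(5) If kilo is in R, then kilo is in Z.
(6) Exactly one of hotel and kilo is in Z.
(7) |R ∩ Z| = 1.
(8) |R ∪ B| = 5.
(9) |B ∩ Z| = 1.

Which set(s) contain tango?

tango: B

From (2): tango ∉ Z.
Suppose tango ∈ R: no assignment then satisfies all the clues, so tango ∉ R.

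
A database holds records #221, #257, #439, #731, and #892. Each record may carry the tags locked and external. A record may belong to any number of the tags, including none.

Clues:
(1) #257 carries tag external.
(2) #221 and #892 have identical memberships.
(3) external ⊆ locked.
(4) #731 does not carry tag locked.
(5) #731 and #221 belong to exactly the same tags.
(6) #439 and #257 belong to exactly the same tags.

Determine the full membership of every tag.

locked = {#257, #439}; external = {#257, #439}

From (1): #257 ∈ external.
From (4): #731 ∉ locked.
(3) with #257 ∈ external: #257 ∈ locked.
(3) contrapositive: #731 ∉ external.
(5): #221 matches #731: #221 ∉ locked.
(5): #221 matches #731: #221 ∉ external.
(6): #439 matches #257: #439 ∈ locked.
(6): #439 matches #257: #439 ∈ external.
(2): #892 matches #221: #892 ∉ locked.
(2): #892 matches #221: #892 ∉ external.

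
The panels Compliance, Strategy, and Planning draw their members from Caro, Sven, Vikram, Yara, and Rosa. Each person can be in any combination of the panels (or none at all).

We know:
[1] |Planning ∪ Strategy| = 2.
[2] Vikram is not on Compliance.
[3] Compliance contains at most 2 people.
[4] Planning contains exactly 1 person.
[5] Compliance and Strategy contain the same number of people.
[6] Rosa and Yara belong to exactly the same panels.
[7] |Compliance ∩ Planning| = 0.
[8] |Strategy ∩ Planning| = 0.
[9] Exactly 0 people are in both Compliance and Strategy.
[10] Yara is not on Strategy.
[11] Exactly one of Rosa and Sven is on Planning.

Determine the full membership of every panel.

From (2): Vikram ∉ Compliance.
From (10): Yara ∉ Strategy.
(6): Rosa matches Yara: Rosa ∉ Strategy.
Suppose Caro ∉ Compliance: no assignment then satisfies all the clues, so Caro ∈ Compliance.

Compliance = {Caro}; Strategy = {Vikram}; Planning = {Sven}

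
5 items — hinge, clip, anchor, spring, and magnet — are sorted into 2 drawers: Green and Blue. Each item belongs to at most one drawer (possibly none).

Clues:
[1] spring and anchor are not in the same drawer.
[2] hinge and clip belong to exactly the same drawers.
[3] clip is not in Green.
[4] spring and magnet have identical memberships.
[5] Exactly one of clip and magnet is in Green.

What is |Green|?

2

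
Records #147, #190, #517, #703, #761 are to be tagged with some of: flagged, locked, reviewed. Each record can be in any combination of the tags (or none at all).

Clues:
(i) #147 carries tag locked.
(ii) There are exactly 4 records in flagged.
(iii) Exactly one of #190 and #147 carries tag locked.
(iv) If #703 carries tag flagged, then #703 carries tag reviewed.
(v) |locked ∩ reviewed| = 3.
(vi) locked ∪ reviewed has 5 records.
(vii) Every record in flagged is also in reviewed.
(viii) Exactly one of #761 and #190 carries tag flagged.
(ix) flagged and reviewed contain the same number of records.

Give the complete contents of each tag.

flagged = {#147, #190, #517, #703}; locked = {#147, #517, #703, #761}; reviewed = {#147, #190, #517, #703}

From (i): #147 ∈ locked.
(iii) (exactly one): #190 ∉ locked.
Suppose #147 ∉ flagged: no assignment then satisfies all the clues, so #147 ∈ flagged.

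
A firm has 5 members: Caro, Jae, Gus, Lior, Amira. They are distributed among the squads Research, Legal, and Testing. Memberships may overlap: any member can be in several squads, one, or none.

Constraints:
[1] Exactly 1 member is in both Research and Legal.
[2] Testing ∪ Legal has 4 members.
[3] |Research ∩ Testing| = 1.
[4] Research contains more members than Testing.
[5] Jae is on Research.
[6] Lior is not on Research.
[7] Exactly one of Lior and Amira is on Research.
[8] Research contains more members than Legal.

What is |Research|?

3

From (5): Jae ∈ Research.
From (6): Lior ∉ Research.
(7) (exactly one): Amira ∈ Research.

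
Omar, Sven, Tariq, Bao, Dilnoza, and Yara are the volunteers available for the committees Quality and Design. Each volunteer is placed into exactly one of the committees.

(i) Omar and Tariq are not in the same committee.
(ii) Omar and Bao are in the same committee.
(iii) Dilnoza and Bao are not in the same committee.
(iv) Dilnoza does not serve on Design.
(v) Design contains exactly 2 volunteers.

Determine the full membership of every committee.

From (iv): Dilnoza ∉ Design.
Only one committee left: Dilnoza ∈ Quality.
(iii): Bao ∉ Quality.
Only one committee left: Bao ∈ Design.
(ii): Omar matches Bao: Omar ∉ Quality.
(ii): Omar matches Bao: Omar ∈ Design.
(v): Design already has 2, so the rest are out.
Only one committee left: Sven ∈ Quality.
Only one committee left: Tariq ∈ Quality.
Only one committee left: Yara ∈ Quality.

Quality = {Dilnoza, Sven, Tariq, Yara}; Design = {Bao, Omar}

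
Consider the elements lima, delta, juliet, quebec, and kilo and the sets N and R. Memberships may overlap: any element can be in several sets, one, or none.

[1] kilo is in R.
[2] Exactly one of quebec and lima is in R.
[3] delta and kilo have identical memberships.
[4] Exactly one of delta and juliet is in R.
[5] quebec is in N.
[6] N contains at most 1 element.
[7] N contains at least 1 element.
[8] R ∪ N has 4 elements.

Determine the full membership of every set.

N = {quebec}; R = {delta, kilo, lima}

From (1): kilo ∈ R.
From (5): quebec ∈ N.
(3): delta matches kilo: delta ∈ R.
(4) (exactly one): juliet ∉ R.
(6): N already has 1, so the rest are out.
Suppose lima ∉ R: no assignment then satisfies all the clues, so lima ∈ R.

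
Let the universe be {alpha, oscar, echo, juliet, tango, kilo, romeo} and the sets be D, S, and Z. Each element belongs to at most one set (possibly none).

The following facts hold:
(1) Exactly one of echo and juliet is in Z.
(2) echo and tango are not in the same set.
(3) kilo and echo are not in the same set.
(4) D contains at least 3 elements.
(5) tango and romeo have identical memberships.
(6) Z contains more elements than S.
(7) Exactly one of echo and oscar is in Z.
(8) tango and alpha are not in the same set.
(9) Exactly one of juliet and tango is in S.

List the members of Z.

Z = {alpha, echo}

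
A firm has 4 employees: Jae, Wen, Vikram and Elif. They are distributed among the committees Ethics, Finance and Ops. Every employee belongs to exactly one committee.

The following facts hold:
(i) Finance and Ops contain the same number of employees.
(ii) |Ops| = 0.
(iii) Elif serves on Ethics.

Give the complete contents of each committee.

Ethics = {Elif, Jae, Vikram, Wen}; Finance = {}; Ops = {}

From (iii): Elif ∈ Ethics.
(ii): Ops already has 0, so the rest are out.
Suppose Jae ∉ Ethics: no assignment then satisfies all the clues, so Jae ∈ Ethics.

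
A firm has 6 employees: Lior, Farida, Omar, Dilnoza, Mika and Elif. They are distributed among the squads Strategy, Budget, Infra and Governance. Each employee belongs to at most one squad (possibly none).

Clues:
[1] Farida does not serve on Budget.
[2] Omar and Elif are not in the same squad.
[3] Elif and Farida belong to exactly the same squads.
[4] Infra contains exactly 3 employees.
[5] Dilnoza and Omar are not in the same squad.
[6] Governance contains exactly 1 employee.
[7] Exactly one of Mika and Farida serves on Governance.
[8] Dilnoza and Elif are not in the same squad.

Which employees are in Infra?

Infra = {Elif, Farida, Lior}

From (1): Farida ∉ Budget.
(3): Elif matches Farida: Elif ∉ Budget.
Suppose Lior ∉ Infra: no assignment then satisfies all the clues, so Lior ∈ Infra.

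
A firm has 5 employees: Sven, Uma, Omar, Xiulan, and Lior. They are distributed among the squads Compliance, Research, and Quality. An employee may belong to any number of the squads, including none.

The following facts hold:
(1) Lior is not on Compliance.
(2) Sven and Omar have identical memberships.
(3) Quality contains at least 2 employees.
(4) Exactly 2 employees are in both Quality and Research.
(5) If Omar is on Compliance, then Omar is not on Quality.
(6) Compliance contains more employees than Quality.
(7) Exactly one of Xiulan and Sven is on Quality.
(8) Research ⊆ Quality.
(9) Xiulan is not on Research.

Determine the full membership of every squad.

Compliance = {Omar, Sven, Uma, Xiulan}; Research = {Lior, Uma}; Quality = {Lior, Uma, Xiulan}

From (1): Lior ∉ Compliance.
From (9): Xiulan ∉ Research.
Suppose Sven ∉ Compliance: no assignment then satisfies all the clues, so Sven ∈ Compliance.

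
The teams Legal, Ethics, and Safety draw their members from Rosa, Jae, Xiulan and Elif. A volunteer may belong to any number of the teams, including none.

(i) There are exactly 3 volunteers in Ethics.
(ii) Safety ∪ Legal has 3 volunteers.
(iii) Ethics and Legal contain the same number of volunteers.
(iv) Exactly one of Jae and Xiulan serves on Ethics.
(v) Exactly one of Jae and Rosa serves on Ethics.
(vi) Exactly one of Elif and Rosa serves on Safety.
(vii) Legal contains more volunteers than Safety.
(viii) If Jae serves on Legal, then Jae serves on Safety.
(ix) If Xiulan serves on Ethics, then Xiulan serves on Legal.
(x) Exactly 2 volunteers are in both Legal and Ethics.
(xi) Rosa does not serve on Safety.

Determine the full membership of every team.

Legal = {Elif, Jae, Xiulan}; Ethics = {Elif, Rosa, Xiulan}; Safety = {Elif, Jae}

From (xi): Rosa ∉ Safety.
(vi) (exactly one): Elif ∈ Safety.
Suppose Rosa ∈ Legal: no assignment then satisfies all the clues, so Rosa ∉ Legal.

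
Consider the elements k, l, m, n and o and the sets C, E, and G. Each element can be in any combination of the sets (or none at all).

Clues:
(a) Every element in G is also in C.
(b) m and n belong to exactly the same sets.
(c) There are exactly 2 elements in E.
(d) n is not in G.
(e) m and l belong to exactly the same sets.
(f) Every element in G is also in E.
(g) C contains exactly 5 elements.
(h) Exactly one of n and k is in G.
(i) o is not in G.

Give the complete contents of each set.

From (d): n ∉ G.
From (i): o ∉ G.
(b): m matches n: m ∉ G.
(e): l matches m: l ∉ G.
(g): only 5 candidates remain for C, so all are in.
(h) (exactly one): k ∈ G.
(f) with k ∈ G: k ∈ E.
Suppose l ∈ E: no assignment then satisfies all the clues, so l ∉ E.

C = {k, l, m, n, o}; E = {k, o}; G = {k}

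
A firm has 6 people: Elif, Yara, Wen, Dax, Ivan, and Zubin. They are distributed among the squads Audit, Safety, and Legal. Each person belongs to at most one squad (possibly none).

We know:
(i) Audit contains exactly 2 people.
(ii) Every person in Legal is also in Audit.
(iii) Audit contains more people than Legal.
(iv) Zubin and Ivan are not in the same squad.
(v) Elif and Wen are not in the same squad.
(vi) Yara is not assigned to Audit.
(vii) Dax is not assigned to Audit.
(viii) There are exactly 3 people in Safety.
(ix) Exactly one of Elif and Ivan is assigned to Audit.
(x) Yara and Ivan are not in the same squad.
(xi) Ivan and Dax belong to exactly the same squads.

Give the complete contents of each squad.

Audit = {Elif, Zubin}; Safety = {Dax, Ivan, Wen}; Legal = {}

From (vi): Yara ∉ Audit.
From (vii): Dax ∉ Audit.
(ii) contrapositive: Yara ∉ Legal.
(ii) contrapositive: Dax ∉ Legal.
(xi): Ivan matches Dax: Ivan ∉ Audit.
(xi): Ivan matches Dax: Ivan ∉ Legal.
(ix) (exactly one): Elif ∈ Audit.
(v): Wen ∉ Audit.
(i): only 2 candidates remain for Audit, so all are in.
(ii) contrapositive: Wen ∉ Legal.
Suppose Yara ∈ Safety: no assignment then satisfies all the clues, so Yara ∉ Safety.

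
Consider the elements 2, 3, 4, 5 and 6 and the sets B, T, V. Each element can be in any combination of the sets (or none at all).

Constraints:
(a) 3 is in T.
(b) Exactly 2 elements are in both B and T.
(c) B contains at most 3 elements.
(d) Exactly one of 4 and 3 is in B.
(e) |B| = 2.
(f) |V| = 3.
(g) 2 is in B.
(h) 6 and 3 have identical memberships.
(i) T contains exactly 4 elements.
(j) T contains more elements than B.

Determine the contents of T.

T = {2, 3, 4, 6}

From (a): 3 ∈ T.
From (g): 2 ∈ B.
(h): 6 matches 3: 6 ∈ T.
Suppose 2 ∉ T: no assignment then satisfies all the clues, so 2 ∈ T.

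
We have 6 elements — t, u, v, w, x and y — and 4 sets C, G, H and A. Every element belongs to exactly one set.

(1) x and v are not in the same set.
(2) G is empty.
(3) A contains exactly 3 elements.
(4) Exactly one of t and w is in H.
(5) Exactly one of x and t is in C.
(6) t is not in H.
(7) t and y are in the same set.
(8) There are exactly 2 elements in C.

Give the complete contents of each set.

C = {u, x}; G = {}; H = {w}; A = {t, v, y}

From (6): t ∉ H.
(2): G already has 0, so the rest are out.
(4) (exactly one): w ∈ H.
(7): y matches t: y ∉ H.
Suppose t ∈ C: no assignment then satisfies all the clues, so t ∉ C.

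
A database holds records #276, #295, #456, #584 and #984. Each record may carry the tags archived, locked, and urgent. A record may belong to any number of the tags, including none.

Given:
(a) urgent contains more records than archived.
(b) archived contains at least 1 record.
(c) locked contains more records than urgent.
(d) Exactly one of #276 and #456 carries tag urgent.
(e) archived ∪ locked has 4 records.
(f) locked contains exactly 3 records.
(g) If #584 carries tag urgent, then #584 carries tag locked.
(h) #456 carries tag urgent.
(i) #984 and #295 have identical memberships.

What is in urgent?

From (h): #456 ∈ urgent.
(d) (exactly one): #276 ∉ urgent.
Suppose #295 ∈ urgent: no assignment then satisfies all the clues, so #295 ∉ urgent.

urgent = {#456, #584}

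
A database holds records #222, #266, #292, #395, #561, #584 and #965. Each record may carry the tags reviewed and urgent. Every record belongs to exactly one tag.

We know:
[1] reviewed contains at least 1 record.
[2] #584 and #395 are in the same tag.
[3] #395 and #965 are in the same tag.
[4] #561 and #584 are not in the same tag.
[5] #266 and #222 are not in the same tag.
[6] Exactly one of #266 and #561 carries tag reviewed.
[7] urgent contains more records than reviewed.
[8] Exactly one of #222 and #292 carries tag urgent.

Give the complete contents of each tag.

reviewed = {#222, #561}; urgent = {#266, #292, #395, #584, #965}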